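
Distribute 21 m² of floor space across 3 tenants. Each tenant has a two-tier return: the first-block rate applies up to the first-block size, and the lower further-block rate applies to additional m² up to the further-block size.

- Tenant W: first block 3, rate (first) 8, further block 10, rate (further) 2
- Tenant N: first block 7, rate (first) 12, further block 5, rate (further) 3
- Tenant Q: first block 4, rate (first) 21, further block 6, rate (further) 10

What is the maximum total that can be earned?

255

Order all 6 blocks by rate: Tenant Q/T1 21 > Tenant N/T1 12 > Tenant Q/T2 10 > Tenant W/T1 8 > Tenant N/T2 3 > Tenant W/T2 2.
Fill Tenant Q T1 block (4 at 21) — 17 left.
Fill Tenant N T1 block (7 at 12) — 10 left.
Tenant Q T2 at 10: fill all 6 — 4 left.
Tenant W/T1 (8): +3 — 1 left.
1 remain; put them into Tenant N T2 at 3.
Total = 21×4 + 12×7 + 10×6 + 8×3 + 3×1 = 255.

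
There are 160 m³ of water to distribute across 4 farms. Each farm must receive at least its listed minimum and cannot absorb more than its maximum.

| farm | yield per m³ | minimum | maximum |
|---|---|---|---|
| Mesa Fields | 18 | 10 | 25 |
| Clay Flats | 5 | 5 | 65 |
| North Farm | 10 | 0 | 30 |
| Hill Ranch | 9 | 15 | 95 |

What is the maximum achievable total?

1655

Meeting every minimum uses 10+5+0+15 = 30 m³, leaving 130.
Highest yield per m³ first: Mesa Fields 18 > North Farm 10 > Hill Ranch 9 > Clay Flats 5.
Mesa Fields takes 15 more to reach its cap of 25 → 115 left.
North Farm: +30 to 30 (cap) → 85 left.
Hill Ranch: +80 to 95 (cap) → 5 left.
Only 5 left; Clay Flats takes them to reach 10.
Total = 18×25 + 5×10 + 10×30 + 9×95 = 1655.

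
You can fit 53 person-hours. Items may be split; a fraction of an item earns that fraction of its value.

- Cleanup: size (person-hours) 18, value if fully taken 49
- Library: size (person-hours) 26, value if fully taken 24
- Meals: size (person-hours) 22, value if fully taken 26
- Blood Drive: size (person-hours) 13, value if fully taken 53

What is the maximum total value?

128

Rank by value-to-size ratio: Blood Drive 53/13≈4.08, Cleanup 49/18≈2.72, Meals 26/22≈1.18, Library 24/26≈0.923.
All 13 person-hours of Blood Drive fit (value 53) → 40 remain.
Take all of Cleanup (18 person-hours, value 49) → 22 person-hours left.
All 22 person-hours of Meals fit (value 26) → 0 remain.
Total value = 128.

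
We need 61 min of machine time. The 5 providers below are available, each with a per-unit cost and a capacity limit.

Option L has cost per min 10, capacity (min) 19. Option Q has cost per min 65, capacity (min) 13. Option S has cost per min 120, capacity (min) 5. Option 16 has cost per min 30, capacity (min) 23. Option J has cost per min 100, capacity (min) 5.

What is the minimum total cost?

Cheapest first:
Option L (10): use full 19 → 42 min to go.
Option 16 (30): use full 23 → 19 min to go.
Option Q (65): use full 13 → 6 min to go.
Option J (100): use full 5 → 1 min to go.
Take 1 from Option S at 120 to finish.
Cost = 19×10 + 23×30 + 13×65 + 5×100 + 1×120 = 2345.

2345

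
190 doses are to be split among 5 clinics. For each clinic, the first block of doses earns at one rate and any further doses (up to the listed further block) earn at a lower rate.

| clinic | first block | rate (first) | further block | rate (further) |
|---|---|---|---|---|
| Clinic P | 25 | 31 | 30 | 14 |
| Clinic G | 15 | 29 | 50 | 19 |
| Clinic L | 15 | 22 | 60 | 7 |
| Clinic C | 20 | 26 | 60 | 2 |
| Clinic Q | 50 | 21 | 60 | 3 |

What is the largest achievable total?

Order all 10 blocks by rate: Clinic P/first 31 > Clinic G/first 29 > Clinic C/first 26 > Clinic L/first 22 > Clinic Q/first 21 > Clinic G/second 19 > Clinic P/second 14 > Clinic L/second 7 > Clinic Q/second 3 > Clinic C/second 2.
Clinic P/first (31): +25 → 165 left.
Clinic G first at 29: fill all 15 → 150 left.
Clinic C first at 26: fill all 20 → 130 left.
Fill Clinic L first block (15 at 22) → 115 left.
Clinic Q first at 21: fill all 50 → 65 left.
Clinic G second at 19: fill all 50 → 15 left.
Clinic P second at 14: only 15 left, fill 15.
Total = 31×25 + 29×15 + 26×20 + 22×15 + 21×50 + 19×50 + 14×15 = 4270.

4270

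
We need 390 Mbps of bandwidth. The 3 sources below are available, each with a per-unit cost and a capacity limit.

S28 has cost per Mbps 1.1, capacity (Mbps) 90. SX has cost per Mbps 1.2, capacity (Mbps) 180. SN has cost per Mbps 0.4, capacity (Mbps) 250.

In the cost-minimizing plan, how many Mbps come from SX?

Fill from the cheapest source first.
SN at 0.4: take all 250 Mbps — 140 still needed.
S28 (1.1): use full 90 — 50 Mbps to go.
Take 50 from SX at 1.2 to finish.

50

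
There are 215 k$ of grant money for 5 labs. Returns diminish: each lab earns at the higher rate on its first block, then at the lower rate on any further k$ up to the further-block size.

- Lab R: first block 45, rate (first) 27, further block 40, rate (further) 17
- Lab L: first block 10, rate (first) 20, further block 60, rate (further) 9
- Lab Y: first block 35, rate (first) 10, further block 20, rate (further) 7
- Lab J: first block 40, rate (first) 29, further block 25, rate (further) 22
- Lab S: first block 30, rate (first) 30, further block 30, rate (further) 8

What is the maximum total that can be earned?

4955

Treat each block as its own option and order by rate: Lab S/tier1 30 > Lab J/tier1 29 > Lab R/tier1 27 > Lab J/tier2 22 > Lab L/tier1 20 > Lab R/tier2 17 > Lab Y/tier1 10 > Lab L/tier2 9 > Lab S/tier2 8 > Lab Y/tier2 7.
Lab S tier1 at 30: fill all 30 — 185 left.
Fill Lab J tier1 block (40 at 29) — 145 left.
Lab R tier1 at 27: fill all 45 — 100 left.
Lab J tier2 at 22: fill all 25 — 75 left.
Fill Lab L tier1 block (10 at 20) — 65 left.
Fill Lab R tier2 block (40 at 17) — 25 left.
Lab Y/tier1: +25 of 35 at 10; pool empty.
Total = 30×30 + 29×40 + 27×45 + 22×25 + 20×10 + 17×40 + 10×25 = 4955.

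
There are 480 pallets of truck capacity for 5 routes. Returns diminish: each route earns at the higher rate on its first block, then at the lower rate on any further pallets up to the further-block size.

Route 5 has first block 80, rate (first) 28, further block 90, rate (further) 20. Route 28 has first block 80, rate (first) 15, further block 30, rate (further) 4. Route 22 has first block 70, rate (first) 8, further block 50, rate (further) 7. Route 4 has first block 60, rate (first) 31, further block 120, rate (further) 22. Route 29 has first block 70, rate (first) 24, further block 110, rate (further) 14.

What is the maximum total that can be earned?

Treat each block as its own option and order by rate: Route 4/tier1 31 > Route 5/tier1 28 > Route 29/tier1 24 > Route 4/tier2 22 > Route 5/tier2 20 > Route 28/tier1 15 > Route 29/tier2 14 > Route 22/tier1 8 > Route 22/tier2 7 > Route 28/tier2 4.
Route 4 tier1 at 31: fill all 60 — 420 left.
Route 5/tier1 (28): +80 — 340 left.
Fill Route 29 tier1 block (70 at 24) — 270 left.
Route 4/tier2 (22): +120 — 150 left.
Route 5 tier2 at 20: fill all 90 — 60 left.
60 remain; put them into Route 28 tier1 at 15.
Total = 31×60 + 28×80 + 24×70 + 22×120 + 20×90 + 15×60 = 11120.

11120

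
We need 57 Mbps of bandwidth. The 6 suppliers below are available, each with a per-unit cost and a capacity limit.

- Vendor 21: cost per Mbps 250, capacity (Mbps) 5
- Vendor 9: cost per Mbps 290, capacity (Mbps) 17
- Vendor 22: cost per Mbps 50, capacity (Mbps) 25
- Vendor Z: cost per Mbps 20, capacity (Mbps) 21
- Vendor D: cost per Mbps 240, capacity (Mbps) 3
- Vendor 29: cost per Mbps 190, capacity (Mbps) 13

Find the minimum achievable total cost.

3760

Fill from the cheapest supplier first.
Take 21 from Vendor Z at 20 ; need 36 more.
Vendor 22 at 50: take all 25 Mbps ; 11 still needed.
Take 11 from Vendor 29 at 190 to finish.
Vendor D, Vendor 21, Vendor 9: unused.
Cost = 21×20 + 25×50 + 11×190 = 3760.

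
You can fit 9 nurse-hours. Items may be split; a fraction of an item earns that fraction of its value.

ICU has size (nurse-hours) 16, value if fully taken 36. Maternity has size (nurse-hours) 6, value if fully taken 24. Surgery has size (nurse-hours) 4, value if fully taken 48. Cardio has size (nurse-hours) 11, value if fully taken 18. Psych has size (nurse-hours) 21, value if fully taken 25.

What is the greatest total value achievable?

68

Rank by value-to-size ratio: Surgery 48/4≈12, Maternity 24/6≈4, ICU 36/16≈2.25, Cardio 18/11≈1.64, Psych 25/21≈1.19.
Surgery: take in full, 4 nurse-hours for value 48 — 5 left.
5 nurse-hours left: a 5/6 share of Maternity gives 24×5/6 = 20.
Total value = 68.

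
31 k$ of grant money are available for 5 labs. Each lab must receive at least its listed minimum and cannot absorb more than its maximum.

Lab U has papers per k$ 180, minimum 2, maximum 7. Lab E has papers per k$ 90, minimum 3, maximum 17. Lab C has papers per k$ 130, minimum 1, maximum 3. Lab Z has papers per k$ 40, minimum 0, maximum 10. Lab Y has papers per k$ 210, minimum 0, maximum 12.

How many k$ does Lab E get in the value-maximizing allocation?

9

Meeting every minimum uses 2+3+1+0+0 = 6 k$, leaving 25.
Rank by papers per k$: Lab Y 210 > Lab U 180 > Lab C 130 > Lab E 90 > Lab Z 40.
Lab Y takes 12 more to reach its cap of 12 — 13 left.
Give Lab U 5 more to hit its cap of 7 — 8 left.
Lab C: +2 to 3 (cap) — 6 left.
Lab E has room for 14 more but only 6 remain, so it gets 9.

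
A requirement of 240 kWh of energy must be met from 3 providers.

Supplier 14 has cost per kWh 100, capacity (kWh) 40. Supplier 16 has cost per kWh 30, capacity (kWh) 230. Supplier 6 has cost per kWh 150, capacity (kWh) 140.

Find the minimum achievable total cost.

Fill from the cheapest provider first.
Take 230 from Supplier 16 at 30 — need 10 more.
Supplier 14 (100): take the remaining 10 — done.
Supplier 6: unused.
Cost = 230×30 + 10×100 = 7900.

7900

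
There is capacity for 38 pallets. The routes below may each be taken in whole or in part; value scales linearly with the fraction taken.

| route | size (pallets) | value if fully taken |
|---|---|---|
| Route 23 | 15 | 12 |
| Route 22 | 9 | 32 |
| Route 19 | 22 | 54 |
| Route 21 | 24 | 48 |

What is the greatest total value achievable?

100

Best value per unit of size first: Route 22 32/9≈3.56, Route 19 54/22≈2.45, Route 21 48/24≈2, Route 23 12/15≈0.8.
Route 22: take in full, 9 pallets for value 32 → 29 left.
All 22 pallets of Route 19 fit (value 54) → 7 remain.
Only 7 pallets remain; take 7/24 of Route 21 for value 48×7/24 = 14.
Total value = 100.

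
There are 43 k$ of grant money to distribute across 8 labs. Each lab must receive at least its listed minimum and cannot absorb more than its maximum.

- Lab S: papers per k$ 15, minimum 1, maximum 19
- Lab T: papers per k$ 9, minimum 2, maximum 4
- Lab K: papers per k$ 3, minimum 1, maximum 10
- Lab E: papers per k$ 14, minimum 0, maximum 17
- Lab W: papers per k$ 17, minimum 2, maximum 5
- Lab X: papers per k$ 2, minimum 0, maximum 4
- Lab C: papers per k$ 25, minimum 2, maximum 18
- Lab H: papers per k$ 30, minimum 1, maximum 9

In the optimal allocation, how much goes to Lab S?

Meeting every minimum uses 1+2+1+0+2+0+2+1 = 9 k$, leaving 34.
Rank by papers per k$: Lab H 30 > Lab C 25 > Lab W 17 > Lab S 15 > Lab E 14 > Lab T 9 > Lab K 3 > Lab X 2.
Give Lab H 8 more to hit its cap of 9 → 26 left.
Give Lab C 16 more to hit its cap of 18 → 10 left.
Give Lab W 3 more to hit its cap of 5 → 7 left.
Lab S has room for 18 more but only 7 remain, so it gets 8.

8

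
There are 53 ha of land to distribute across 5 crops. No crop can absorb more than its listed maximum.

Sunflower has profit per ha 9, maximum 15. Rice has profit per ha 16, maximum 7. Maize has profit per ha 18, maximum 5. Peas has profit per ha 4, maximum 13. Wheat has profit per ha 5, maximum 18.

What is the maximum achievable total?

459

Highest profit per ha first: Maize 18 > Rice 16 > Sunflower 9 > Wheat 5 > Peas 4.
Give Maize 5 to hit its cap of 5 ; 48 left.
Rice: +7 to 7 (cap) ; 41 left.
Sunflower: +15 to 15 (cap) ; 26 left.
Give Wheat 18 to hit its cap of 18 ; 8 left.
Only 8 left; Peas takes them to reach 8.
Total = 9×15 + 16×7 + 18×5 + 4×8 + 5×18 = 459.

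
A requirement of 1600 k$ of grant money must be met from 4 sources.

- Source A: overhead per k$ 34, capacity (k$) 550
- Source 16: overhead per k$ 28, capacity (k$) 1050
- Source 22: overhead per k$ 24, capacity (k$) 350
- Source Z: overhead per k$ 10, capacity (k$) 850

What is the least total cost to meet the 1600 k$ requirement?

28100

Use sources in increasing cost order.
Source Z (10): use full 850 → 750 k$ to go.
Take 350 from Source 22 at 24 → need 400 more.
Source 16 at 28: take 400 of its 1050 → requirement met.
Source A: unused.
Cost = 850×10 + 350×24 + 400×28 = 28100.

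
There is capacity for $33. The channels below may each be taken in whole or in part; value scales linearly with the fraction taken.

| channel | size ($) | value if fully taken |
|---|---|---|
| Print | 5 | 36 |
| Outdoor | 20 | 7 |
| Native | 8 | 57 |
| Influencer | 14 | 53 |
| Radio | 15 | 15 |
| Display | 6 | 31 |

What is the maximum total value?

Rank by value-to-size ratio: Print 36/5≈7.2, Native 57/8≈7.12, Display 31/6≈5.17, Influencer 53/14≈3.79, Radio 15/15≈1, Outdoor 7/20≈0.35.
Take all of Print (5 $, value 36) — 28 $ left.
Native: take in full, 8 $ for value 57 — 20 left.
Take all of Display (6 $, value 31) — 14 $ left.
All 14 $ of Influencer fit (value 53) — 0 remain.
Total value = 177.

177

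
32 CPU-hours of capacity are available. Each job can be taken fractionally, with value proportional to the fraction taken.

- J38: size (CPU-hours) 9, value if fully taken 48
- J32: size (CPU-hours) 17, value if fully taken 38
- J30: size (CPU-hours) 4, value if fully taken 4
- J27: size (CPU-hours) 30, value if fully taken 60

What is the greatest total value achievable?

Best value per unit of size first: J38 48/9≈5.33, J32 38/17≈2.24, J27 60/30≈2, J30 4/4≈1.
J38: take in full, 9 CPU-hours for value 48 — 23 left.
J32: take in full, 17 CPU-hours for value 38 — 6 left.
6 CPU-hours left: a 6/30 share of J27 gives 60×6/30 = 12.
Total value = 98.

98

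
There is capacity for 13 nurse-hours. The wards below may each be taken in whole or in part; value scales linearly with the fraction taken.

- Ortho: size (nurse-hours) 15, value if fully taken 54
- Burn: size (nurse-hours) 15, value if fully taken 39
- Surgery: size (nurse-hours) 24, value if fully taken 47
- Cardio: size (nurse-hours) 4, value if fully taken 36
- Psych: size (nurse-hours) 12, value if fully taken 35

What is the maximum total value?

Sort by value density: Cardio 36/4≈9, Ortho 54/15≈3.6, Psych 35/12≈2.92, Burn 39/15≈2.6, Surgery 47/24≈1.96.
Cardio: take in full, 4 nurse-hours for value 36 → 9 left.
Only 9 nurse-hours remain; take 9/15 of Ortho for value 54×9/15 = 32.4.
Total value = 68.4.

68.4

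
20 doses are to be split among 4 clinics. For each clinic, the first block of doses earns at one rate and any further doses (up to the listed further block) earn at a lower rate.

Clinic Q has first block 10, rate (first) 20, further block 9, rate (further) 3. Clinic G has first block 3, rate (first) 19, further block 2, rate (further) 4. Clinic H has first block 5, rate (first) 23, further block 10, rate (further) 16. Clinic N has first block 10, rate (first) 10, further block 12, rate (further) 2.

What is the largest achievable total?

Rank every tier by rate: Clinic H/first 23 > Clinic Q/first 20 > Clinic G/first 19 > Clinic H/second 16 > Clinic N/first 10 > Clinic G/second 4 > Clinic Q/second 3 > Clinic N/second 2.
Clinic H first at 23: fill all 5 — 15 left.
Clinic Q/first (20): +10 — 5 left.
Clinic G first at 19: fill all 3 — 2 left.
Clinic H/second: +2 of 10 at 16; pool empty.
Total = 23×5 + 20×10 + 19×3 + 16×2 = 404.

404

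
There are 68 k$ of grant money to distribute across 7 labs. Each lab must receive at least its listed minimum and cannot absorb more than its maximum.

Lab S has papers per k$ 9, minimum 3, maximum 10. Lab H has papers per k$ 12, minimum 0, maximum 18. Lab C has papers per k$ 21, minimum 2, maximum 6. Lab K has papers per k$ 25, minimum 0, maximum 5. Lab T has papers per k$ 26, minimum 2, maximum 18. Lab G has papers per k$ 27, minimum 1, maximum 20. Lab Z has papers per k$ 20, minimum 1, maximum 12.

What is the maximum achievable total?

Meeting every minimum uses 3+0+2+0+2+1+1 = 9 k$, leaving 59.
Rank by papers per k$: Lab G 27 > Lab T 26 > Lab K 25 > Lab C 21 > Lab Z 20 > Lab H 12 > Lab S 9.
Give Lab G 19 more to hit its cap of 20 → 40 left.
Lab T takes 16 more to reach its cap of 18 → 24 left.
Lab K takes 5 more to reach its cap of 5 → 19 left.
Give Lab C 4 more to hit its cap of 6 → 15 left.
Lab Z takes 11 more to reach its cap of 12 → 4 left.
Lab H has room for 18 more but only 4 remain, so it gets 4.
Total = 9×3 + 12×4 + 21×6 + 25×5 + 26×18 + 27×20 + 20×12 = 1574.

1574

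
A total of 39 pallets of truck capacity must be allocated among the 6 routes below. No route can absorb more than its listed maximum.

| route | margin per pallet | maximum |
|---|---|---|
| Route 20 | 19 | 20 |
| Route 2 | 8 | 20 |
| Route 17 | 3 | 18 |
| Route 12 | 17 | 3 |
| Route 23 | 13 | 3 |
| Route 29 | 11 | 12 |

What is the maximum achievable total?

Rank by margin per pallet: Route 20 19 > Route 12 17 > Route 23 13 > Route 29 11 > Route 2 8 > Route 17 3.
Route 20 takes 20 to reach its cap of 20 ; 19 left.
Give Route 12 3 to hit its cap of 3 ; 16 left.
Give Route 23 3 to hit its cap of 3 ; 13 left.
Route 29 takes 12 to reach its cap of 12 ; 1 left.
Route 2 has room for 20 but only 1 remain, so it gets 1.
Total = 19×20 + 8×1 + 17×3 + 13×3 + 11×12 = 610.

610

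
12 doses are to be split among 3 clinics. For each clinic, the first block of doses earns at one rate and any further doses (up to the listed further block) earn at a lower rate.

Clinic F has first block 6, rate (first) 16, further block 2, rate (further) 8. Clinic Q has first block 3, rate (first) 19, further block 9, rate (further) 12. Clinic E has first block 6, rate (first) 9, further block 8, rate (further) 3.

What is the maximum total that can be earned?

189

Rank every tier by rate: Clinic Q/first 19 > Clinic F/first 16 > Clinic Q/second 12 > Clinic E/first 9 > Clinic F/second 8 > Clinic E/second 3.
Fill Clinic Q first block (3 at 19) → 9 left.
Clinic F first at 16: fill all 6 → 3 left.
Clinic Q second at 12: only 3 left, fill 3.
Total = 19×3 + 16×6 + 12×3 = 189.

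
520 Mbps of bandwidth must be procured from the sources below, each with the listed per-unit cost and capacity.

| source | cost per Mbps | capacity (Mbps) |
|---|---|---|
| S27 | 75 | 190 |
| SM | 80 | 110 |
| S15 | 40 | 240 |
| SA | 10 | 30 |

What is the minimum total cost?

28950

Use sources in increasing cost order.
SA at 10: take all 30 Mbps — 490 still needed.
S15 at 40: take all 240 Mbps — 250 still needed.
Take 190 from S27 at 75 — need 60 more.
Take 60 from SM at 80 to finish.
Cost = 30×10 + 240×40 + 190×75 + 60×80 = 28950.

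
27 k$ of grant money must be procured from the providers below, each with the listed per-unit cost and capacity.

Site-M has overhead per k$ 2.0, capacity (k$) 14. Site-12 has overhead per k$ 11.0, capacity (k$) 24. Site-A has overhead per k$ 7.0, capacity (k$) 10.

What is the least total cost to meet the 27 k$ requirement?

Cheapest first:
Take 14 from Site-M at 2.0 — need 13 more.
Site-A (7.0): use full 10 — 3 k$ to go.
Site-12 at 11.0: take 3 of its 24 — requirement met.
Cost = 14×2.0 + 10×7.0 + 3×11.0 = 131.

131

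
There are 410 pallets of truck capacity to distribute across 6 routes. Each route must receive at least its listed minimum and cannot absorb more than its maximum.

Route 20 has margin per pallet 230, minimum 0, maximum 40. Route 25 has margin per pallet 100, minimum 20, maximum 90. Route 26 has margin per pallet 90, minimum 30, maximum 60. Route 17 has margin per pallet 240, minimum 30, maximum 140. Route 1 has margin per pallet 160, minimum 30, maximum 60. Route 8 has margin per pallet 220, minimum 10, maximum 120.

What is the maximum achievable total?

Meeting every minimum uses 0+20+30+30+30+10 = 120 pallets, leaving 290.
Rank by margin per pallet: Route 17 240 > Route 20 230 > Route 8 220 > Route 1 160 > Route 25 100 > Route 26 90.
Give Route 17 110 more to hit its cap of 140 → 180 left.
Give Route 20 40 more to hit its cap of 40 → 140 left.
Route 8 takes 110 more to reach its cap of 120 → 30 left.
Give Route 1 30 more to hit its cap of 60 → 0 left.
Total = 230×40 + 100×20 + 90×30 + 240×140 + 160×60 + 220×120 = 83500.

83500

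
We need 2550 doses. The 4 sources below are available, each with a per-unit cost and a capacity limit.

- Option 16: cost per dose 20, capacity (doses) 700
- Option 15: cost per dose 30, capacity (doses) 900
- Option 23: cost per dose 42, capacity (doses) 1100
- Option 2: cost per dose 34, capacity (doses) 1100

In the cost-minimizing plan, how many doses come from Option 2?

950

Cheapest first:
Option 16 (20): use full 700 — 1850 doses to go.
Take 900 from Option 15 at 30 — need 950 more.
Take 950 from Option 2 at 34 to finish.
Option 23: unused.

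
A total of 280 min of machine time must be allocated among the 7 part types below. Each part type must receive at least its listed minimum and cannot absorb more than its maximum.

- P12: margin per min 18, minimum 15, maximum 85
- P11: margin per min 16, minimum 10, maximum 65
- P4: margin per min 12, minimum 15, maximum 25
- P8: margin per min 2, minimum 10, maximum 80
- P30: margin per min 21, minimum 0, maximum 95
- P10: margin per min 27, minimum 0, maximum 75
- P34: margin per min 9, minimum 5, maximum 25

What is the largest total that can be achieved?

Meeting every minimum uses 15+10+15+10+0+0+5 = 55 min, leaving 225.
Order the part types by margin per min: P10 27 > P30 21 > P12 18 > P11 16 > P4 12 > P34 9 > P8 2.
Give P10 75 more to hit its cap of 75 — 150 left.
P30: +95 to 95 (cap) — 55 left.
P12: +55 (room for 70) → 70. Pool exhausted.
Total = 18×70 + 16×10 + 12×15 + 2×10 + 21×95 + 27×75 + 9×5 = 5685.

5685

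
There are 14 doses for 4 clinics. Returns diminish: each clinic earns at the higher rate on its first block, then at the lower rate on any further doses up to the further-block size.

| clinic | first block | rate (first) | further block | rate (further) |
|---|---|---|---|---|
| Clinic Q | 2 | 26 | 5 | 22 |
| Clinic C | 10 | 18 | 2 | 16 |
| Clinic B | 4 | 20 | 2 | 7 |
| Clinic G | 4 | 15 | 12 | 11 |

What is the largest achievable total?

Rank every tier by rate: Clinic Q/T1 26 > Clinic Q/T2 22 > Clinic B/T1 20 > Clinic C/T1 18 > Clinic C/T2 16 > Clinic G/T1 15 > Clinic G/T2 11 > Clinic B/T2 7.
Fill Clinic Q T1 block (2 at 26) ; 12 left.
Fill Clinic Q T2 block (5 at 22) ; 7 left.
Fill Clinic B T1 block (4 at 20) ; 3 left.
Clinic C T1 at 18: only 3 left, fill 3.
Total = 26×2 + 22×5 + 20×4 + 18×3 = 296.

296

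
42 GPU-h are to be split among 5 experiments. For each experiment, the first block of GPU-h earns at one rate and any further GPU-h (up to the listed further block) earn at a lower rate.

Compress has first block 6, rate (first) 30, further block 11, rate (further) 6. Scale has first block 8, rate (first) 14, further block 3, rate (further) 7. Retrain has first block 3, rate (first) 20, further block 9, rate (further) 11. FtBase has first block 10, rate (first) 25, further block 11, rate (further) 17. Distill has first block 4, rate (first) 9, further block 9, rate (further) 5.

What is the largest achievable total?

Order all 10 blocks by rate: Compress/T1 30 > FtBase/T1 25 > Retrain/T1 20 > FtBase/T2 17 > Scale/T1 14 > Retrain/T2 11 > Distill/T1 9 > Scale/T2 7 > Compress/T2 6 > Distill/T2 5.
Fill Compress T1 block (6 at 30) — 36 left.
FtBase T1 at 25: fill all 10 — 26 left.
Retrain T1 at 20: fill all 3 — 23 left.
FtBase T2 at 17: fill all 11 — 12 left.
Scale/T1 (14): +8 — 4 left.
Retrain T2 at 11: only 4 left, fill 4.
Total = 30×6 + 25×10 + 20×3 + 17×11 + 14×8 + 11×4 = 833.

833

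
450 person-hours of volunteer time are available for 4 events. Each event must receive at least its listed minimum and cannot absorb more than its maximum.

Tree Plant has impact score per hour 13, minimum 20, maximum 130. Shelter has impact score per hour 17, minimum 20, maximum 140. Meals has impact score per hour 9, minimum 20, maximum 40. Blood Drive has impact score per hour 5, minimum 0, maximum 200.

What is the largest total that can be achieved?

5130

Meeting every minimum uses 20+20+20+0 = 60 person-hours, leaving 390.
Order the events by impact score per hour: Shelter 17 > Tree Plant 13 > Meals 9 > Blood Drive 5.
Give Shelter 120 more to hit its cap of 140 → 270 left.
Give Tree Plant 110 more to hit its cap of 130 → 160 left.
Give Meals 20 more to hit its cap of 40 → 140 left.
Only 140 left; Blood Drive takes them to reach 140.
Total = 13×130 + 17×140 + 9×40 + 5×140 = 5130.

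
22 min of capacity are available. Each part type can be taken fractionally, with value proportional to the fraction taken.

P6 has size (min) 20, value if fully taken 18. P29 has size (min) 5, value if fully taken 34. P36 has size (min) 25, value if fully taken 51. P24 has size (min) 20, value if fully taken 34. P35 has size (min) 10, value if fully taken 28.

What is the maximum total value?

Sort by value density: P29 34/5≈6.8, P35 28/10≈2.8, P36 51/25≈2.04, P24 34/20≈1.7, P6 18/20≈0.9.
Take all of P29 (5 min, value 34) → 17 min left.
All 10 min of P35 fit (value 28) → 7 remain.
7 min left: a 7/25 share of P36 gives 51×7/25 = 14.28.
Total value = 76.28.

76.28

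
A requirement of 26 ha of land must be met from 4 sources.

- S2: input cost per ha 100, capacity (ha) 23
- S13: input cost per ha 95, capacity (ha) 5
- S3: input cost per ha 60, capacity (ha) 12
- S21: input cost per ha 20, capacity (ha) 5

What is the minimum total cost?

1695

Cheapest first:
S21 (20): use full 5 → 21 ha to go.
S3 at 60: take all 12 ha → 9 still needed.
S13 at 95: take all 5 ha → 4 still needed.
S2 at 100: take 4 of its 23 → requirement met.
Cost = 5×20 + 12×60 + 5×95 + 4×100 = 1695.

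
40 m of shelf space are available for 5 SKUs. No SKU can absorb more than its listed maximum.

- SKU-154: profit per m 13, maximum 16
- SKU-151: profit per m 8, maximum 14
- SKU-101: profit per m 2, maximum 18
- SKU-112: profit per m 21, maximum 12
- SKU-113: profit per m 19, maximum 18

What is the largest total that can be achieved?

Order the SKUs by profit per m: SKU-112 21 > SKU-113 19 > SKU-154 13 > SKU-151 8 > SKU-101 2.
Give SKU-112 12 to hit its cap of 12 → 28 left.
SKU-113: +18 to 18 (cap) → 10 left.
SKU-154 has room for 16 but only 10 remain, so it gets 10.
Total = 13×10 + 21×12 + 19×18 = 724.

724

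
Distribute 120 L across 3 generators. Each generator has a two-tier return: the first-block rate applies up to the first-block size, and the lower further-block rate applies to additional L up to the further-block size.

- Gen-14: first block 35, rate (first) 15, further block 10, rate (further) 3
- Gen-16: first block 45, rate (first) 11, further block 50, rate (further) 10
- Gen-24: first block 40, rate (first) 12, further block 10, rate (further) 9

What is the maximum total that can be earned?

1500

Treat each block as its own option and order by rate: Gen-14/tier1 15 > Gen-24/tier1 12 > Gen-16/tier1 11 > Gen-16/tier2 10 > Gen-24/tier2 9 > Gen-14/tier2 3.
Fill Gen-14 tier1 block (35 at 15) — 85 left.
Fill Gen-24 tier1 block (40 at 12) — 45 left.
Fill Gen-16 tier1 block (45 at 11) — 0 left.
Total = 15×35 + 12×40 + 11×45 = 1500.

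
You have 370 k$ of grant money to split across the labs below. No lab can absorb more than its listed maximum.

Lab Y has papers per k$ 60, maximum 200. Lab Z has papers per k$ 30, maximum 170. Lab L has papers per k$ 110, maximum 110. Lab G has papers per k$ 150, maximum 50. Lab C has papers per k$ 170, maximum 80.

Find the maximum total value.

Order the labs by papers per k$: Lab C 170 > Lab G 150 > Lab L 110 > Lab Y 60 > Lab Z 30.
Give Lab C 80 to hit its cap of 80 — 290 left.
Lab G: +50 to 50 (cap) — 240 left.
Lab L: +110 to 110 (cap) — 130 left.
Lab Y has room for 200 but only 130 remain, so it gets 130.
Total = 60×130 + 110×110 + 150×50 + 170×80 = 41000.

41000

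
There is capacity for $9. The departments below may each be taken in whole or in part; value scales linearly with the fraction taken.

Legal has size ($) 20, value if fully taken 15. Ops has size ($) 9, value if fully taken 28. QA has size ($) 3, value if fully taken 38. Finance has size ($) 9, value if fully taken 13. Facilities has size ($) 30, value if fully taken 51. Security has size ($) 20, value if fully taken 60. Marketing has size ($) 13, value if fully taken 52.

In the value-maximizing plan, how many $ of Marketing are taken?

6

Best value per unit of size first: QA 38/3≈12.7, Marketing 52/13≈4, Ops 28/9≈3.11, Security 60/20≈3, Facilities 51/30≈1.7, Finance 13/9≈1.44, Legal 15/20≈0.75.
Take all of QA (3 $, value 38) ; 6 $ left.
Fill the last 6 $ with part of Marketing: 6/13 of it earns 24.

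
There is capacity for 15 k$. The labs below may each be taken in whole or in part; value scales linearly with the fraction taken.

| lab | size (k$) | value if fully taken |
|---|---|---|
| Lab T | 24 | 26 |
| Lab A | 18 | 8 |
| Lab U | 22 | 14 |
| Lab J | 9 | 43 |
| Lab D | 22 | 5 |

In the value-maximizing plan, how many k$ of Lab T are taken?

Sort by value density: Lab J 43/9≈4.78, Lab T 26/24≈1.08, Lab U 14/22≈0.636, Lab A 8/18≈0.444, Lab D 5/22≈0.227.
All 9 k$ of Lab J fit (value 43) — 6 remain.
6 k$ left: a 6/24 share of Lab T gives 26×6/24 = 6.5.

6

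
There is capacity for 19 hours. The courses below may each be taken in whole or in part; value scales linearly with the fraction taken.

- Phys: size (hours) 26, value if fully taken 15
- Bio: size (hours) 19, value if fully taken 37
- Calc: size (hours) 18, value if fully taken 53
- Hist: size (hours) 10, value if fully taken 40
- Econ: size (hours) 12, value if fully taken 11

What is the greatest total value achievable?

66.5

Best value per unit of size first: Hist 40/10≈4, Calc 53/18≈2.94, Bio 37/19≈1.95, Econ 11/12≈0.917, Phys 15/26≈0.577.
Take all of Hist (10 hours, value 40) — 9 hours left.
Only 9 hours remain; take 9/18 of Calc for value 53×9/18 = 26.5.
Total value = 66.5.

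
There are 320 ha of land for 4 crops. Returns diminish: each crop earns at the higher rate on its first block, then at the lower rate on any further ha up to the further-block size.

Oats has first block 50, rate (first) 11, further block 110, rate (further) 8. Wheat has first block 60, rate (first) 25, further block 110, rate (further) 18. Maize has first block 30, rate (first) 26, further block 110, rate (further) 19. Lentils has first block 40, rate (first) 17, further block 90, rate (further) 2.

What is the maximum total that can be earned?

Order all 8 blocks by rate: Maize/first 26 > Wheat/first 25 > Maize/second 19 > Wheat/second 18 > Lentils/first 17 > Oats/first 11 > Oats/second 8 > Lentils/second 2.
Fill Maize first block (30 at 26) → 290 left.
Fill Wheat first block (60 at 25) → 230 left.
Maize second at 19: fill all 110 → 120 left.
Wheat second at 18: fill all 110 → 10 left.
10 remain; put them into Lentils first at 17.
Total = 26×30 + 25×60 + 19×110 + 18×110 + 17×10 = 6520.

6520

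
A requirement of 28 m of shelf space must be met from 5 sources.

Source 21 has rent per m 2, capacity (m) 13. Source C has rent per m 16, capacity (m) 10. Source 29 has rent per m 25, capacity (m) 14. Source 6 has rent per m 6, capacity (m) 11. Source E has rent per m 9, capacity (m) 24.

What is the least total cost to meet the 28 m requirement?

128

Fill from the cheapest source first.
Source 21 at 2: take all 13 m — 15 still needed.
Source 6 at 6: take all 11 m — 4 still needed.
Source E at 9: take 4 of its 24 — requirement met.
Source C, Source 29: unused.
Cost = 13×2 + 11×6 + 4×9 = 128.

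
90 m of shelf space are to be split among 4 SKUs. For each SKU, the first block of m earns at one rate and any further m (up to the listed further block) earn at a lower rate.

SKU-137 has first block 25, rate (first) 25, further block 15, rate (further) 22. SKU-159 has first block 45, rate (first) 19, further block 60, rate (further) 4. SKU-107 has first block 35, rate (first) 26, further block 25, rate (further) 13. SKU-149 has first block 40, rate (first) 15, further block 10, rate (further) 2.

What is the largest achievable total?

2150

Order all 8 blocks by rate: SKU-107/T1 26 > SKU-137/T1 25 > SKU-137/T2 22 > SKU-159/T1 19 > SKU-149/T1 15 > SKU-107/T2 13 > SKU-159/T2 4 > SKU-149/T2 2.
SKU-107 T1 at 26: fill all 35 → 55 left.
Fill SKU-137 T1 block (25 at 25) → 30 left.
SKU-137 T2 at 22: fill all 15 → 15 left.
15 remain; put them into SKU-159 T1 at 19.
Total = 26×35 + 25×25 + 22×15 + 19×15 = 2150.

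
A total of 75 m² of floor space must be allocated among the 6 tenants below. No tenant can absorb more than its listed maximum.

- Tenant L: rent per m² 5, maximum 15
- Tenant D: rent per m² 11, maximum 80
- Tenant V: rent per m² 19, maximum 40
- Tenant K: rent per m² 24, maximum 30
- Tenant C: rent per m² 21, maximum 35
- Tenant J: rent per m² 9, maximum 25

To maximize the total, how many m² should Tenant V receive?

10

Order the tenants by rent per m²: Tenant K 24 > Tenant C 21 > Tenant V 19 > Tenant D 11 > Tenant J 9 > Tenant L 5.
Tenant K takes 30 to reach its cap of 30 ; 45 left.
Tenant C takes 35 to reach its cap of 35 ; 10 left.
Tenant V has room for 40 but only 10 remain, so it gets 10.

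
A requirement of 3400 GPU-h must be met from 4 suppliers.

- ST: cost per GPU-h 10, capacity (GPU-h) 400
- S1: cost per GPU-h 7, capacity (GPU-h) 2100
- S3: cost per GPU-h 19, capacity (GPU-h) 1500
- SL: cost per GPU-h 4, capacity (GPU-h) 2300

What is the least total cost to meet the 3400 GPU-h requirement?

Use suppliers in increasing cost order.
SL at 4: take all 2300 GPU-h → 1100 still needed.
S1 at 7: take 1100 of its 2100 → requirement met.
ST, S3: unused.
Cost = 2300×4 + 1100×7 = 16900.

16900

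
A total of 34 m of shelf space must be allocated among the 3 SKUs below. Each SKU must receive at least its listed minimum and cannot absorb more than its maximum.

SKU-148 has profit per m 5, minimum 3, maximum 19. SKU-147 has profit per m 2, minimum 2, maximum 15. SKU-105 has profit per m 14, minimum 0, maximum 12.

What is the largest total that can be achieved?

269

Meeting every minimum uses 3+2+0 = 5 m, leaving 29.
Rank by profit per m: SKU-105 14 > SKU-148 5 > SKU-147 2.
SKU-105 takes 12 more to reach its cap of 12 — 17 left.
Give SKU-148 16 more to hit its cap of 19 — 1 left.
SKU-147: +1 (room for 13) → 3. Pool exhausted.
Total = 5×19 + 2×3 + 14×12 = 269.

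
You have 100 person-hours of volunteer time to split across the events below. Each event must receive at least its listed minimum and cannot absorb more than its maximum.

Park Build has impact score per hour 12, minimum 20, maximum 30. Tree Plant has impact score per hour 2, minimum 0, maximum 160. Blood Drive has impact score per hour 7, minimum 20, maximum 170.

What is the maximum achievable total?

Meeting every minimum uses 20+0+20 = 40 person-hours, leaving 60.
Order the events by impact score per hour: Park Build 12 > Blood Drive 7 > Tree Plant 2.
Park Build: +10 to 30 (cap) → 50 left.
Blood Drive: +50 (room for 150) → 70. Pool exhausted.
Total = 12×30 + 7×70 = 850.

850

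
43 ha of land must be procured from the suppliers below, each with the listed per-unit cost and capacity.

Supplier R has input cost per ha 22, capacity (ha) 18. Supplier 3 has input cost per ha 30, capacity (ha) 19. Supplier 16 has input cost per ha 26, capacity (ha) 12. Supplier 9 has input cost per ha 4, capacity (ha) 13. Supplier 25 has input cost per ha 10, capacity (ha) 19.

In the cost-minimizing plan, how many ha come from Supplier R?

Fill from the cheapest supplier first.
Supplier 9 at 4: take all 13 ha → 30 still needed.
Supplier 25 (10): use full 19 → 11 ha to go.
Take 11 from Supplier R at 22 to finish.
Supplier 16, Supplier 3: unused.

11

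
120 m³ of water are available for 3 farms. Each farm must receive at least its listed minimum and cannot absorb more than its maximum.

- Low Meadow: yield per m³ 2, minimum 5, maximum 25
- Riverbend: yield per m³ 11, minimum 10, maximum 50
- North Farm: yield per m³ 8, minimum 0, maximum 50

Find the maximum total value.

Meeting every minimum uses 5+10+0 = 15 m³, leaving 105.
Order the farms by yield per m³: Riverbend 11 > North Farm 8 > Low Meadow 2.
Riverbend takes 40 more to reach its cap of 50 ; 65 left.
North Farm takes 50 more to reach its cap of 50 ; 15 left.
Low Meadow: +15 (room for 20) → 20. Pool exhausted.
Total = 2×20 + 11×50 + 8×50 = 990.

990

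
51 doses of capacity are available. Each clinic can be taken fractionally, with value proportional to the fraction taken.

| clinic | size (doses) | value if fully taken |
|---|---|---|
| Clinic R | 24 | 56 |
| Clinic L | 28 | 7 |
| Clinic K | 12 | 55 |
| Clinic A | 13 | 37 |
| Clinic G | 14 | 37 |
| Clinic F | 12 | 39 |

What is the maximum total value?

Sort by value density: Clinic K 55/12≈4.58, Clinic F 39/12≈3.25, Clinic A 37/13≈2.85, Clinic G 37/14≈2.64, Clinic R 56/24≈2.33, Clinic L 7/28≈0.25.
Clinic K: take in full, 12 doses for value 55 → 39 left.
Take all of Clinic F (12 doses, value 39) → 27 doses left.
Clinic A: take in full, 13 doses for value 37 → 14 left.
Clinic G: take in full, 14 doses for value 37 → 0 left.
Total value = 168.

168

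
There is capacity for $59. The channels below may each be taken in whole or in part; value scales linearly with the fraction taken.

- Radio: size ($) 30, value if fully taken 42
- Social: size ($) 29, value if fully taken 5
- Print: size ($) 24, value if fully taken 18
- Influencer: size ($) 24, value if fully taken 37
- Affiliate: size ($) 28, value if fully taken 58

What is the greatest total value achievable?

104.8

Best value per unit of size first: Affiliate 58/28≈2.07, Influencer 37/24≈1.54, Radio 42/30≈1.4, Print 18/24≈0.75, Social 5/29≈0.172.
All 28 $ of Affiliate fit (value 58) — 31 remain.
Influencer: take in full, 24 $ for value 37 — 7 left.
7 $ left: a 7/30 share of Radio gives 42×7/30 = 9.8.
Total value = 104.8.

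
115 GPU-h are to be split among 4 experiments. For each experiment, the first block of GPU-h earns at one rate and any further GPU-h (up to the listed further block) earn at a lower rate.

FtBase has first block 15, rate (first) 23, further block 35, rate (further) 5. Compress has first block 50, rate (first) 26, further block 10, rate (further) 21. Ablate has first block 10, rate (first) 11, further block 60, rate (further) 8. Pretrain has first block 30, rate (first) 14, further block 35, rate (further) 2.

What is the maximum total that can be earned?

Order all 8 blocks by rate: Compress/tier1 26 > FtBase/tier1 23 > Compress/tier2 21 > Pretrain/tier1 14 > Ablate/tier1 11 > Ablate/tier2 8 > FtBase/tier2 5 > Pretrain/tier2 2.
Compress tier1 at 26: fill all 50 ; 65 left.
FtBase tier1 at 23: fill all 15 ; 50 left.
Compress tier2 at 21: fill all 10 ; 40 left.
Pretrain tier1 at 14: fill all 30 ; 10 left.
Ablate/tier1 (11): +10 ; 0 left.
Total = 26×50 + 23×15 + 21×10 + 14×30 + 11×10 = 2385.

2385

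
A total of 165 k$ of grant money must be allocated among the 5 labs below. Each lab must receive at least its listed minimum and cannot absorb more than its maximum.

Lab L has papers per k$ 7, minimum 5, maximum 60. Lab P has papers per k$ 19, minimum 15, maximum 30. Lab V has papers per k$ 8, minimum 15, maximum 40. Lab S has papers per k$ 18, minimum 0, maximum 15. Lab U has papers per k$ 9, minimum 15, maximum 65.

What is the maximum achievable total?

1850

Meeting every minimum uses 5+15+15+0+15 = 50 k$, leaving 115.
Order the labs by papers per k$: Lab P 19 > Lab S 18 > Lab U 9 > Lab V 8 > Lab L 7.
Lab P: +15 to 30 (cap) — 100 left.
Lab S takes 15 more to reach its cap of 15 — 85 left.
Give Lab U 50 more to hit its cap of 65 — 35 left.
Lab V: +25 to 40 (cap) — 10 left.
Lab L: +10 (room for 55) → 15. Pool exhausted.
Total = 7×15 + 19×30 + 8×40 + 18×15 + 9×65 = 1850.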